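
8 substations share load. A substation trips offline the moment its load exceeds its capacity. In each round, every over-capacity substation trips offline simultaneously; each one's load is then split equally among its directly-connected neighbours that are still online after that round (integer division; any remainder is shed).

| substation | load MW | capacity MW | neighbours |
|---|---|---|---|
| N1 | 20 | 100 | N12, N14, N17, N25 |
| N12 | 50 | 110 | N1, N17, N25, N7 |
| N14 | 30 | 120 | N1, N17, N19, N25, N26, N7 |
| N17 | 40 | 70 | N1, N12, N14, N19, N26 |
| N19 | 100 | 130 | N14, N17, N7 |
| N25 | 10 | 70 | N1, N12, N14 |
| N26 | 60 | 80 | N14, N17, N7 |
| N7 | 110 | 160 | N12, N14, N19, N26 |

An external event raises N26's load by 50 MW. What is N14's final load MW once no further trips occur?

Round 1 — N26 at 110 > 80. N26 trips offline.
  N26 sheds 110 MW to N14, N17, N7: 36 each (2 lost).
    N14: 30+36 = 66 ≤ 120
    N17: 40+36 = 76 > 70
    N7: 110+36 = 146 ≤ 160
Round 2 — N17 trips offline.
  N17 sheds 76 MW to N1, N12, N14, N19: 19 each.
    N1: 20+19 = 39 ≤ 100
    N12: 50+19 = 69 ≤ 110
    N14: 66+19 = 85 ≤ 120
    N19: 100+19 = 119 ≤ 130
No further trips.

85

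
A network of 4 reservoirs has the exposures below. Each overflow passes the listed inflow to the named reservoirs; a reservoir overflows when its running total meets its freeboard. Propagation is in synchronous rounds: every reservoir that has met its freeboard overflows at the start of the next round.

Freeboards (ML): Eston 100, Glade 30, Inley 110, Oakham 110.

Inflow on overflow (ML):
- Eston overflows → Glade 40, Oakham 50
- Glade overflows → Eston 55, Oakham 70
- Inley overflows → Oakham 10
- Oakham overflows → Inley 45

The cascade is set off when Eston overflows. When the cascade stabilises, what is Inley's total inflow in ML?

Round 1 — Eston overflows (initial).
  Glade: +40 → 40 ≥ 30
  Oakham: +50 → 50 < 110
Round 2 — Glade overflows.
  Oakham: +70 → 120 ≥ 110
Round 3 — Oakham overflows.
  Inley: +45 → 45 < 110
No further overflows.

45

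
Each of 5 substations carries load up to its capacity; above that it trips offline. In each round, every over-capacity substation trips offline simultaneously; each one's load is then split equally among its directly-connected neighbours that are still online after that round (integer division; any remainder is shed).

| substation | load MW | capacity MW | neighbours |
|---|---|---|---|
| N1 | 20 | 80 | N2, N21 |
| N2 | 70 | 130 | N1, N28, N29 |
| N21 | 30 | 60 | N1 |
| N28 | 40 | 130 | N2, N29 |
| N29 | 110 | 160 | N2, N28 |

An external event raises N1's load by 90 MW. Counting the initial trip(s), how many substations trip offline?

2

Round 1 — N1 at 110 > 80. N1 trips offline.
  N1 sheds 110 MW to N2, N21: 55 each.
    N2: 70+55 = 125 ≤ 130
    N21: 30+55 = 85 > 60
Round 2 — N21 trips offline.
  N21 sheds 85 MW: no online neighbours, lost.
No further trips.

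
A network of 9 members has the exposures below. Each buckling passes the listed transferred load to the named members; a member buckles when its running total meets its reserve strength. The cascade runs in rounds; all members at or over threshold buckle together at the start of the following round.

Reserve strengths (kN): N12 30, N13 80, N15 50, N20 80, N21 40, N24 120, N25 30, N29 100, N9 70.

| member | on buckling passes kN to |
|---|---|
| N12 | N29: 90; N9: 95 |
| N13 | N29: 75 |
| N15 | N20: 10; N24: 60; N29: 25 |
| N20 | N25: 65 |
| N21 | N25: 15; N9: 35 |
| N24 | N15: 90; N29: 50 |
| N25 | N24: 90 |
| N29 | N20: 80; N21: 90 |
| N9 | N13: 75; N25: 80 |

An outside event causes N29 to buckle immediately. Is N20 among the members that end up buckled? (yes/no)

yes

Round 1 — N29 buckles (initial).
  N20: +80 → 80 ≥ 80
  N21: +90 → 90 ≥ 40
Round 2 — N20, N21 buckle.
  N25: +65+15 → 80 ≥ 30
  N9: +35 → 35 < 70
Round 3 — N25 buckles.
  N24: +90 → 90 < 120
No further bucklings.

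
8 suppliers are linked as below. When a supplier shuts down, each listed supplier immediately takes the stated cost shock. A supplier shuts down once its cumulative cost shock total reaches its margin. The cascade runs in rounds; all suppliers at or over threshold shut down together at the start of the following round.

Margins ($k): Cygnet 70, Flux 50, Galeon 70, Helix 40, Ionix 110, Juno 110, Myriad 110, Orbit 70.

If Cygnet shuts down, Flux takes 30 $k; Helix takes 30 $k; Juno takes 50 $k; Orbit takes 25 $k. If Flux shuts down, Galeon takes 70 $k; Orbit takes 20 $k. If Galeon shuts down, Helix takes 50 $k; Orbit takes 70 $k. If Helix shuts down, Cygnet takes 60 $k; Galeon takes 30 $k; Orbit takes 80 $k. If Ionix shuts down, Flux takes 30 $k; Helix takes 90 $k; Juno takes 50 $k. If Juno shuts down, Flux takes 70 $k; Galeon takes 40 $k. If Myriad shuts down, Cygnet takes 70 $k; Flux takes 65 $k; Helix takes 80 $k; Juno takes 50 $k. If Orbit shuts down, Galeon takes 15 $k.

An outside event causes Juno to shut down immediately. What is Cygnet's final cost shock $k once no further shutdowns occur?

60

Round 1 — Juno shuts down (initial).
  Flux: +70 → 70 ≥ 50
  Galeon: +40 → 40 < 70
Round 2 — Flux shuts down.
  Galeon: +70 → 110 ≥ 70
  Orbit: +20 → 20 < 70
Round 3 — Galeon shuts down.
  Helix: +50 → 50 ≥ 40
  Orbit: +70 → 90 ≥ 70
Round 4 — Helix, Orbit shut down.
  Cygnet: +60 → 60 < 70
No further shutdowns.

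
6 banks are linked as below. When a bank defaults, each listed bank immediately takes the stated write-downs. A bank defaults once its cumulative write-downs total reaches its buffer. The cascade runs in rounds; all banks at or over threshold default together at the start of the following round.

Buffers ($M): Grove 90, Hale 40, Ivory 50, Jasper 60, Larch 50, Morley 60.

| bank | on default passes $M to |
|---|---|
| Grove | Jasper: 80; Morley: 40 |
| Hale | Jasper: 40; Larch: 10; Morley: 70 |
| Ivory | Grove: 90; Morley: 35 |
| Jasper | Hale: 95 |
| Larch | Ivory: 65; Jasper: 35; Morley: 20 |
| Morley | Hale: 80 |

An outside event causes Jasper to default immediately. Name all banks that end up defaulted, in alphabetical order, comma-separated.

Hale, Jasper, Morley

Round 1 — Jasper defaults (initial).
  Hale: +95 → 95 ≥ 40
Round 2 — Hale defaults.
  Larch: +10 → 10 < 50
  Morley: +70 → 70 ≥ 60
Round 3 — Morley defaults.
No further defaults.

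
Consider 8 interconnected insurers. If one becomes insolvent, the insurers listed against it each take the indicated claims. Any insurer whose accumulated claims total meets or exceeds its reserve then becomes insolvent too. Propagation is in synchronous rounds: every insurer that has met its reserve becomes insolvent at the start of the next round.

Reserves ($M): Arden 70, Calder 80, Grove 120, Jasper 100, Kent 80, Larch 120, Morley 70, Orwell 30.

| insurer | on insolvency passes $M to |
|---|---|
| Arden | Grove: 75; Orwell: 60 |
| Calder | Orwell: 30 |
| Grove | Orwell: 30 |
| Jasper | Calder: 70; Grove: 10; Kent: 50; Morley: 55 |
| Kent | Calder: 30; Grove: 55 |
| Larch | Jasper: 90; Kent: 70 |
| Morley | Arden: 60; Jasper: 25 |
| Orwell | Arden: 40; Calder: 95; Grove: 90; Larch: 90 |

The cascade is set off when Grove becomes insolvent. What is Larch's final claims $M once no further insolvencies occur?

Round 1 — Grove becomes insolvent (initial).
  Orwell: +30 → 30 ≥ 30
Round 2 — Orwell becomes insolvent.
  Arden: +40 → 40 < 70
  Calder: +95 → 95 ≥ 80
  Larch: +90 → 90 < 120
Round 3 — Calder becomes insolvent.
No further insolvencies.

90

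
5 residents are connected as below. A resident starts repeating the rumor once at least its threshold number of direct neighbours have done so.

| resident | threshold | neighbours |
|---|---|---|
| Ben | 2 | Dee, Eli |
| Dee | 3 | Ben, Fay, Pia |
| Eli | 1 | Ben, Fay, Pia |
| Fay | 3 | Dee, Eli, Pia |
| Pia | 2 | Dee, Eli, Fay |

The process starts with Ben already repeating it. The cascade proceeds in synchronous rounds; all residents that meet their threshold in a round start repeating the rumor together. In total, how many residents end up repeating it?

Round 1 — Ben starts repeating the rumor (initial).
Round 2 — checking thresholds:
  Dee: 1 of 3 neighbours < 3, not yet.
  Eli: 1 of 3 neighbours ≥ 1, starts repeating the rumor.
Round 3 — no new spreads; cascade stops.

2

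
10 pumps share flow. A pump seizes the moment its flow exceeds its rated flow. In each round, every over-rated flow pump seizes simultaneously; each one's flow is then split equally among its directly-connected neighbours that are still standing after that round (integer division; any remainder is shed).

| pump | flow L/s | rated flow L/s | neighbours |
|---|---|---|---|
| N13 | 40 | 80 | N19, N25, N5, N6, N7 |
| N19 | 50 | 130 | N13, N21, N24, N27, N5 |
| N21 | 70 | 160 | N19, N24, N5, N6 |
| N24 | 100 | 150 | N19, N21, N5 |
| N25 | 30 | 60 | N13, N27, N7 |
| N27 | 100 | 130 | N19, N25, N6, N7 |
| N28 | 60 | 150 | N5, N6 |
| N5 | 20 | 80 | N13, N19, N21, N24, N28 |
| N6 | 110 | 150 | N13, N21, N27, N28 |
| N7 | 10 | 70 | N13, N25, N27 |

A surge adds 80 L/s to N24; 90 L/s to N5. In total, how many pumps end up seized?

Round 1 — N24 at 180 > 150; N5 at 110 > 80. N24, N5 seize.
  N24 sheds 180 L/s to N19, N21: 90 each.
    N19: 50+90 = 140 > 130
    N21: 70+90 = 160 ≤ 160
  N5 sheds 110 L/s to N13, N19, N21, N28: 27 each (2 lost).
    N13: 40+27 = 67 ≤ 80
    N19: 140+27 = 167 > 130
    N21: 160+27 = 187 > 160
    N28: 60+27 = 87 ≤ 150
Round 2 — N19, N21 seize.
  N19 sheds 167 L/s to N13, N27: 83 each (1 lost).
    N13: 67+83 = 150 > 80
    N27: 100+83 = 183 > 130
  N21 sheds 187 L/s to N6: 187 each.
    N6: 110+187 = 297 > 150
Round 3 — N13, N27, N6 seize.
  N13 sheds 150 L/s to N25, N7: 75 each.
    N25: 30+75 = 105 > 60
    N7: 10+75 = 85 > 70
  N27 sheds 183 L/s to N25, N7: 91 each (1 lost).
    N25: 105+91 = 196 > 60
    N7: 85+91 = 176 > 70
  N6 sheds 297 L/s to N28: 297 each.
    N28: 87+297 = 384 > 150
Round 4 — N25, N28, N7 seize.
  N25 sheds 196 L/s: no online neighbours, lost.
  N28 sheds 384 L/s: no online neighbours, lost.
  N7 sheds 176 L/s: no online neighbours, lost.
No further seizures.

10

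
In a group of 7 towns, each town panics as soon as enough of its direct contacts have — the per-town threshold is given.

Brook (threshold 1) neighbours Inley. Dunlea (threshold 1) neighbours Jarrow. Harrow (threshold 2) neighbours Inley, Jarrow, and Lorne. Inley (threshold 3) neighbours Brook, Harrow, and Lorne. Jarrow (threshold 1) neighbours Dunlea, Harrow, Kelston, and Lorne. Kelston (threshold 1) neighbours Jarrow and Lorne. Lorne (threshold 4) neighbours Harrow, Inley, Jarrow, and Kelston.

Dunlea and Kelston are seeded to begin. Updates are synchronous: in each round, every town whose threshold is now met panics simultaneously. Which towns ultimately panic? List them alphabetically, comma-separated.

Dunlea, Jarrow, Kelston

Round 1 — Dunlea, Kelston panic (initial).
Round 2 — checking thresholds:
  Jarrow: 2 of 4 neighbours ≥ 1, panics.
  Lorne: 1 of 4 neighbours < 4, holds.
Round 3 — no new panics; cascade stops.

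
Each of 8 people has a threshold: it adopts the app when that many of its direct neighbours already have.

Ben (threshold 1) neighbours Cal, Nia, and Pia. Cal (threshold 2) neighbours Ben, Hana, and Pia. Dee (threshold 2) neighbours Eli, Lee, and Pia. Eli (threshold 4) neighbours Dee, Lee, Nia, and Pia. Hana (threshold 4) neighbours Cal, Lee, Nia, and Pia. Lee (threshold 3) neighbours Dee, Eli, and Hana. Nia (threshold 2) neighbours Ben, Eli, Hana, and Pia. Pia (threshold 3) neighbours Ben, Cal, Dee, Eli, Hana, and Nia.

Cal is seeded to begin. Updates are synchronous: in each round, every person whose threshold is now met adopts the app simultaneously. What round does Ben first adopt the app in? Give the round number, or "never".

Round 1 — Cal adopts the app (initial).
Round 2 — checking thresholds:
  Ben: 1 of 3 neighbours ≥ 1, adopts the app.
  Hana: 1 of 4 neighbours < 4, below threshold.
  Pia: 1 of 6 neighbours < 3, below threshold.
Round 3 — no new adoptions; cascade stops.

2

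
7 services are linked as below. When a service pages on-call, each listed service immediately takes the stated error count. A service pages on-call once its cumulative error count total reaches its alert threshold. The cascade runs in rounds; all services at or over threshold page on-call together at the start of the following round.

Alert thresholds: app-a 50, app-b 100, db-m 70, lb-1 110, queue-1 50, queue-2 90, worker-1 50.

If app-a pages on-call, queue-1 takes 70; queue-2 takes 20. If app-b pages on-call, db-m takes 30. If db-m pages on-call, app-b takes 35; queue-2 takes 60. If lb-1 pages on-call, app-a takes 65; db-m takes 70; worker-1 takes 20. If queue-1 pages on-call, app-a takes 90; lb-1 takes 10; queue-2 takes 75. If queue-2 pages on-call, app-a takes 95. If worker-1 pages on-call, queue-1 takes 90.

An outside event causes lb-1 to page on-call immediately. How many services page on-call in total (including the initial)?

Round 1 — lb-1 pages on-call (initial).
  app-a: +65 → 65 ≥ 50
  db-m: +70 → 70 ≥ 70
  worker-1: +20 → 20 < 50
Round 2 — app-a, db-m page on-call.
  app-b: +35 → 35 < 100
  queue-1: +70 → 70 ≥ 50
  queue-2: +20+60 → 80 < 90
Round 3 — queue-1 pages on-call.
  queue-2: +75 → 155 ≥ 90
Round 4 — queue-2 pages on-call.
No further pages.

5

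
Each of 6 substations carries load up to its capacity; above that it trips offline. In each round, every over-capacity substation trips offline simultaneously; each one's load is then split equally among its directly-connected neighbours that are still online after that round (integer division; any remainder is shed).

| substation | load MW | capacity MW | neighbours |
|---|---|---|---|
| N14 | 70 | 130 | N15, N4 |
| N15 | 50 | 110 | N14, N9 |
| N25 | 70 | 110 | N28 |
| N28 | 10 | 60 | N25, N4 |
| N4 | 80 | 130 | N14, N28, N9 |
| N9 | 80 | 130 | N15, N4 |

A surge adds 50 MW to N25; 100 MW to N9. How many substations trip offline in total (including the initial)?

Round 1 — N25 at 120 > 110; N9 at 180 > 130. N25, N9 trip offline.
  N25 sheds 120 MW to N28: 120 each.
    N28: 10+120 = 130 > 60
  N9 sheds 180 MW to N15, N4: 90 each.
    N15: 50+90 = 140 > 110
    N4: 80+90 = 170 > 130
Round 2 — N15, N28, N4 trip offline.
  N15 sheds 140 MW to N14: 140 each.
    N14: 70+140 = 210 > 130
  N28 sheds 130 MW: no online neighbours, lost.
  N4 sheds 170 MW to N14: 170 each.
    N14: 210+170 = 380 > 130
Round 3 — N14 trips offline.
  N14 sheds 380 MW: no online neighbours, lost.
No further trips.

6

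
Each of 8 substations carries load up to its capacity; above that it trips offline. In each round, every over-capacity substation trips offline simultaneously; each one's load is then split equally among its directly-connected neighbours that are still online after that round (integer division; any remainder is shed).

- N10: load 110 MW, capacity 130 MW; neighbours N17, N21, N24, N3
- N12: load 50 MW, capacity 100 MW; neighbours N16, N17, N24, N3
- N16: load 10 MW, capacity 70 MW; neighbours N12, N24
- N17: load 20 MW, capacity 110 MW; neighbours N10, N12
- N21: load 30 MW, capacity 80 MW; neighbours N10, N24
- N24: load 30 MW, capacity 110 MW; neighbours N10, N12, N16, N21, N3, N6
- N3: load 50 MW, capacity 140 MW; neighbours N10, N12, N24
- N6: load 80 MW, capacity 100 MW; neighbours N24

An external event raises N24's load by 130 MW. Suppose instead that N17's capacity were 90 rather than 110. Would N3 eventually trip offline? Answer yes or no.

no

With N17's capacity at 90:
Round 1 — N24 at 160 > 110. N24 trips offline.
  N24 sheds 160 MW to N10, N12, N16, N21, N3, N6: 26 each (4 lost).
    N10: 110+26 = 136 > 130
    N12: 50+26 = 76 ≤ 100
    N16: 10+26 = 36 ≤ 70
    N21: 30+26 = 56 ≤ 80
    N3: 50+26 = 76 ≤ 140
    N6: 80+26 = 106 > 100
Round 2 — N10, N6 trip offline.
  N10 sheds 136 MW to N17, N21, N3: 45 each (1 lost).
    N17: 20+45 = 65 ≤ 90
    N21: 56+45 = 101 > 80
    N3: 76+45 = 121 ≤ 140
  N6 sheds 106 MW: no online neighbours, lost.
Round 3 — N21 trips offline.
  N21 sheds 101 MW: no online neighbours, lost.
No further trips.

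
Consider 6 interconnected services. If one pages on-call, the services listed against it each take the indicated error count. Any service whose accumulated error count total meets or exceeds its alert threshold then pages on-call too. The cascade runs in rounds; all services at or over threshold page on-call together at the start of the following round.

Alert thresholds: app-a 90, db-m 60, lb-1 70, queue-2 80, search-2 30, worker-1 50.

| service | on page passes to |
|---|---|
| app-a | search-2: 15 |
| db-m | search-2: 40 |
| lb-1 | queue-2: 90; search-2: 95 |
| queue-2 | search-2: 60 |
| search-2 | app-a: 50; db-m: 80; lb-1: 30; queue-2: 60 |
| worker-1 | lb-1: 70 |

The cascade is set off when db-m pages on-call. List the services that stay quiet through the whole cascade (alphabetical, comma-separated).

app-a, lb-1, queue-2, worker-1

Round 1 — db-m pages on-call (initial).
  search-2: +40 → 40 ≥ 30
Round 2 — search-2 pages on-call.
  app-a: +50 → 50 < 90
  lb-1: +30 → 30 < 70
  queue-2: +60 → 60 < 80
No further pages.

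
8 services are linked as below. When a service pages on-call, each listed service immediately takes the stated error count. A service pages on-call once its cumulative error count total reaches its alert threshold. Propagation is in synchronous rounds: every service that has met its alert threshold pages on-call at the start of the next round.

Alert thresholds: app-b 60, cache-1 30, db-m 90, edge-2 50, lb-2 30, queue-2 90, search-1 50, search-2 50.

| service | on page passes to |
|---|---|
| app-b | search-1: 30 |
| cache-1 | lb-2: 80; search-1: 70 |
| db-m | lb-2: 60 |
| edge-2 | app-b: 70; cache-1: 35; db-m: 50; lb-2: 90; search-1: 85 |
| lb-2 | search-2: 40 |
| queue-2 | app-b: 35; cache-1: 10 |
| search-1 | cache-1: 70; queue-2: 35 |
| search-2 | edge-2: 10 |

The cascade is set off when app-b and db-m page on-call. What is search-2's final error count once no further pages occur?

Round 1 — app-b, db-m page on-call (initial).
  lb-2: +60 → 60 ≥ 30
  search-1: +30 → 30 < 50
Round 2 — lb-2 pages on-call.
  search-2: +40 → 40 < 50
No further pages.

40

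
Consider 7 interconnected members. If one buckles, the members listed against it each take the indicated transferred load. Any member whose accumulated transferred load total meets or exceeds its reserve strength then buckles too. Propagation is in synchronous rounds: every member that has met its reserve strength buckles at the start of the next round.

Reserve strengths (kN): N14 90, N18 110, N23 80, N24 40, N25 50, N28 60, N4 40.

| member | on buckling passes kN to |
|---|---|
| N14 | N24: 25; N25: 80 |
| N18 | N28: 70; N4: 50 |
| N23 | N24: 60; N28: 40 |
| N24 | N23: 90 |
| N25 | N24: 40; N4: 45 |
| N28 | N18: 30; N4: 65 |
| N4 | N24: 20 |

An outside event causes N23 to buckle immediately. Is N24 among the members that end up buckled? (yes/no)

yes

Round 1 — N23 buckles (initial).
  N24: +60 → 60 ≥ 40
  N28: +40 → 40 < 60
Round 2 — N24 buckles.
No further bucklings.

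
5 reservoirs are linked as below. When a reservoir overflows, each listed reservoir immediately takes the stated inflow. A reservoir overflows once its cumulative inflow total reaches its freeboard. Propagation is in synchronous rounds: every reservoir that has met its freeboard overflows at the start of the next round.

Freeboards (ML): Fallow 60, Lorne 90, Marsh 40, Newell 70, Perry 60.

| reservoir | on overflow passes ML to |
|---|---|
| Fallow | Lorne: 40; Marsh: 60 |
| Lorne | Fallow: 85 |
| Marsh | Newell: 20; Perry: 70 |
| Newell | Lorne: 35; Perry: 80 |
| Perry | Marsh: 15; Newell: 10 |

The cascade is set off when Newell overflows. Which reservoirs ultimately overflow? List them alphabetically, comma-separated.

Round 1 — Newell overflows (initial).
  Lorne: +35 → 35 < 90
  Perry: +80 → 80 ≥ 60
Round 2 — Perry overflows.
  Marsh: +15 → 15 < 40
No further overflows.

Newell, Perry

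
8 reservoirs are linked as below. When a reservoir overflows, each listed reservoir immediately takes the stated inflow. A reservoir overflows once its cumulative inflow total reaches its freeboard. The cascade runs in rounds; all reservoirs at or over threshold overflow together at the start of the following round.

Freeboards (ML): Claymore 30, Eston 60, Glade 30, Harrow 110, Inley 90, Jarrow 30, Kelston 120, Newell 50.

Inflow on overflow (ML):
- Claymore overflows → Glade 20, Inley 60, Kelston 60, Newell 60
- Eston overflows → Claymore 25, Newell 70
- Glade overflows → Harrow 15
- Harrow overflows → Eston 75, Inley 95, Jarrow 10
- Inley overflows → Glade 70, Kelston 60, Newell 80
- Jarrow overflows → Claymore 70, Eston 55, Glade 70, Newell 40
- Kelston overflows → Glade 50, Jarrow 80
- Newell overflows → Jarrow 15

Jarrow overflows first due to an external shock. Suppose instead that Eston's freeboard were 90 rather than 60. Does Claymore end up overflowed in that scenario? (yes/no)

yes

With Eston's freeboard at 90:
Round 1 — Jarrow overflows (initial).
  Claymore: +70 → 70 ≥ 30
  Eston: +55 → 55 < 90
  Glade: +70 → 70 ≥ 30
  Newell: +40 → 40 < 50
Round 2 — Claymore, Glade overflow.
  Harrow: +15 → 15 < 110
  Inley: +60 → 60 < 90
  Kelston: +60 → 60 < 120
  Newell: +60 → 100 ≥ 50
Round 3 — Newell overflows.
No further overflows.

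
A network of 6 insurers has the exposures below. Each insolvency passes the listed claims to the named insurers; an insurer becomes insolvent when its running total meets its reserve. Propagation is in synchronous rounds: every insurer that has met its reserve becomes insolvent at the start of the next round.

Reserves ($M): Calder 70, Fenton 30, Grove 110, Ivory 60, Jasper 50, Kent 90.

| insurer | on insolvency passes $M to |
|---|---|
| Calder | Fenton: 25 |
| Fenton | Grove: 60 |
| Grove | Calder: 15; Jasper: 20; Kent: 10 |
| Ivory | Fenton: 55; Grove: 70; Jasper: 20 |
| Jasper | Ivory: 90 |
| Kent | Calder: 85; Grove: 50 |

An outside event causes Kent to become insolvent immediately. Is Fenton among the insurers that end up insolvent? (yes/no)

no

Round 1 — Kent becomes insolvent (initial).
  Calder: +85 → 85 ≥ 70
  Grove: +50 → 50 < 110
Round 2 — Calder becomes insolvent.
  Fenton: +25 → 25 < 30
No further insolvencies.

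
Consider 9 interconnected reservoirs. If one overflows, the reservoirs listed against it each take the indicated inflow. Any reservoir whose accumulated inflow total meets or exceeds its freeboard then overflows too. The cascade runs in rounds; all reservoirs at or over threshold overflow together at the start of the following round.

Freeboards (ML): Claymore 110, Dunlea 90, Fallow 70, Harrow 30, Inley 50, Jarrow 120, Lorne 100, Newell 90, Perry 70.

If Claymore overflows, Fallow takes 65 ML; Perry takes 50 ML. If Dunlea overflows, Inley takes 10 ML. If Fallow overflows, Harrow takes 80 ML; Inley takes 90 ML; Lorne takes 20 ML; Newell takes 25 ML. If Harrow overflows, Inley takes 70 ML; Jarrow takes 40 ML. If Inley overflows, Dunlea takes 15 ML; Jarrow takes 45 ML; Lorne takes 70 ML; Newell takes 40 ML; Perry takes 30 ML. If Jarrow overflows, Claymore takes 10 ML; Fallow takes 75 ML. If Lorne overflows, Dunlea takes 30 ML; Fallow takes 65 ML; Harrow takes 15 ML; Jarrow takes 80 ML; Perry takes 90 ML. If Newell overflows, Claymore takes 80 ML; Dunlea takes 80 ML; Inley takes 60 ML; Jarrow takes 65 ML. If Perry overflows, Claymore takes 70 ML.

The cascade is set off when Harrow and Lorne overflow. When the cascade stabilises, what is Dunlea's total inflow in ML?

Round 1 — Harrow, Lorne overflow (initial).
  Dunlea: +30 → 30 < 90
  Fallow: +65 → 65 < 70
  Inley: +70 → 70 ≥ 50
  Jarrow: +40+80 → 120 ≥ 120
  Perry: +90 → 90 ≥ 70
Round 2 — Inley, Jarrow, Perry overflow.
  Claymore: +10+70 → 80 < 110
  Dunlea: +15 → 45 < 90
  Fallow: +75 → 140 ≥ 70
  Newell: +40 → 40 < 90
Round 3 — Fallow overflows.
  Newell: +25 → 65 < 90
No further overflows.

45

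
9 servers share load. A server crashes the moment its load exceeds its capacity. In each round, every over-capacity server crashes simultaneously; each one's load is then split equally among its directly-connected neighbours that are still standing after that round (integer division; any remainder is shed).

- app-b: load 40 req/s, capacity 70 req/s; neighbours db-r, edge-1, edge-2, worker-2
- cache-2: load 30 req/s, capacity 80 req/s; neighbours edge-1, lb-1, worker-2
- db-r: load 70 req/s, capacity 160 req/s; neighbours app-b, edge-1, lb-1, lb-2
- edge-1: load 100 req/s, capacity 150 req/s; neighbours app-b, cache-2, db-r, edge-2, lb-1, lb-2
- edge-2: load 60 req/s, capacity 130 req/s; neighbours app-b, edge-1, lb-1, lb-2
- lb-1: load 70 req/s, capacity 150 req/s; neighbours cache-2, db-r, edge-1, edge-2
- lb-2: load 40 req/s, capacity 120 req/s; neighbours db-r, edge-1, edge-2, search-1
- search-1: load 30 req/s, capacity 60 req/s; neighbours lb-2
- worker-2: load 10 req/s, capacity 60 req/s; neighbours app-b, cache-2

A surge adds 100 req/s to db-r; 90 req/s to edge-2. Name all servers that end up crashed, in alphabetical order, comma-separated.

app-b, cache-2, db-r, edge-1, edge-2, lb-1, lb-2, search-1, worker-2

Round 1 — db-r at 170 > 160; edge-2 at 150 > 130. db-r, edge-2 crash.
  db-r sheds 170 req/s to app-b, edge-1, lb-1, lb-2: 42 each (2 lost).
    app-b: 40+42 = 82 > 70
    edge-1: 100+42 = 142 ≤ 150
    lb-1: 70+42 = 112 ≤ 150
    lb-2: 40+42 = 82 ≤ 120
  edge-2 sheds 150 req/s to app-b, edge-1, lb-1, lb-2: 37 each (2 lost).
    app-b: 82+37 = 119 > 70
    edge-1: 142+37 = 179 > 150
    lb-1: 112+37 = 149 ≤ 150
    lb-2: 82+37 = 119 ≤ 120
Round 2 — app-b, edge-1 crash.
  app-b sheds 119 req/s to worker-2: 119 each.
    worker-2: 10+119 = 129 > 60
  edge-1 sheds 179 req/s to cache-2, lb-1, lb-2: 59 each (2 lost).
    cache-2: 30+59 = 89 > 80
    lb-1: 149+59 = 208 > 150
    lb-2: 119+59 = 178 > 120
Round 3 — cache-2, lb-1, lb-2, worker-2 crash.
  cache-2 sheds 89 req/s: no online neighbours, lost.
  lb-1 sheds 208 req/s: no online neighbours, lost.
  lb-2 sheds 178 req/s to search-1: 178 each.
    search-1: 30+178 = 208 > 60
  worker-2 sheds 129 req/s: no online neighbours, lost.
Round 4 — search-1 crashes.
  search-1 sheds 208 req/s: no online neighbours, lost.
No further crashes.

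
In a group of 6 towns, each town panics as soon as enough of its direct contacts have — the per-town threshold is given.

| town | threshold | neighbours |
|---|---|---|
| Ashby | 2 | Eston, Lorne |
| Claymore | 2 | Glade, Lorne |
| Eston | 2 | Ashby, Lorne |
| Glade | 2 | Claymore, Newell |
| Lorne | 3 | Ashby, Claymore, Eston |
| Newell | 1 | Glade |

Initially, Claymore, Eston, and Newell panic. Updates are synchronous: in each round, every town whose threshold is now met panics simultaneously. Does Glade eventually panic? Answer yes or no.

yes

Round 1 — Claymore, Eston, Newell panic (initial).
Round 2 — checking thresholds:
  Ashby: 1 of 2 neighbours < 2, not yet.
  Glade: 2 of 2 neighbours ≥ 2, panics.
  Lorne: 2 of 3 neighbours < 3, not yet.
Round 3 — no new panics; cascade stops.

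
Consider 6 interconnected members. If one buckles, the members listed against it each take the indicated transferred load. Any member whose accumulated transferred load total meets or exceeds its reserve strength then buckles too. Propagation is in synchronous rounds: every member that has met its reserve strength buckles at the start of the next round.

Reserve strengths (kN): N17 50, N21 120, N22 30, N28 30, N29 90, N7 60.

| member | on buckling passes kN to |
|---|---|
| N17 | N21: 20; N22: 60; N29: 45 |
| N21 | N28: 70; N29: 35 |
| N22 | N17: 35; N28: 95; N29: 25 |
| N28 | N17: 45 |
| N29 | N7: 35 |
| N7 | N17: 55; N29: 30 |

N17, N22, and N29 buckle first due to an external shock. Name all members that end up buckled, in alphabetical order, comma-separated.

Round 1 — N17, N22, N29 buckle (initial).
  N21: +20 → 20 < 120
  N28: +95 → 95 ≥ 30
  N7: +35 → 35 < 60
Round 2 — N28 buckles.
No further bucklings.

N17, N22, N28, N29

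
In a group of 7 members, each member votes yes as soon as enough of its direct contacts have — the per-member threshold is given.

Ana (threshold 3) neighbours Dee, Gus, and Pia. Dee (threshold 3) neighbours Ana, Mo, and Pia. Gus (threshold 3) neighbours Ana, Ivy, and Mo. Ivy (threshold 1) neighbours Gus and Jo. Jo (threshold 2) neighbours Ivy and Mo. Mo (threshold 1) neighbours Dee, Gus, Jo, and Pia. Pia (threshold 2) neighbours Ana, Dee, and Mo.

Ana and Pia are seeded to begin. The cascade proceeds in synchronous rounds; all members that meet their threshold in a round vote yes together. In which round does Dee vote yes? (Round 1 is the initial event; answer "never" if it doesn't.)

3

Round 1 — Ana, Pia vote yes (initial).
Round 2 — checking thresholds:
  Dee: 2 of 3 neighbours < 3, holds.
  Gus: 1 of 3 neighbours < 3, holds.
  Mo: 1 of 4 neighbours ≥ 1, votes yes.
Round 3 — checking thresholds:
  Dee: 3 of 3 neighbours ≥ 3, votes yes.
  Gus: 2 of 3 neighbours < 3, holds.
  Jo: 1 of 2 neighbours < 2, holds.
Round 4 — no new yes votes; cascade stops.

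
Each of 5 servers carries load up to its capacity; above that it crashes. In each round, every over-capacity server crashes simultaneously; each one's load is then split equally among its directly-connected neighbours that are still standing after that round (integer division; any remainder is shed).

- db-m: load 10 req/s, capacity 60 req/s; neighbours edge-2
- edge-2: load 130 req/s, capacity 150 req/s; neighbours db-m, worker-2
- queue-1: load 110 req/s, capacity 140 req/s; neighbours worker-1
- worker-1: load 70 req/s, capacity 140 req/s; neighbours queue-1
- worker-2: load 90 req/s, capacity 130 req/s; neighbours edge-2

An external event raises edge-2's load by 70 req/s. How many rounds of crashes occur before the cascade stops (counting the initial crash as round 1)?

Round 1 — edge-2 at 200 > 150. edge-2 crashes.
  edge-2 sheds 200 req/s to db-m, worker-2: 100 each.
    db-m: 10+100 = 110 > 60
    worker-2: 90+100 = 190 > 130
Round 2 — db-m, worker-2 crash.
  db-m sheds 110 req/s: no online neighbours, lost.
  worker-2 sheds 190 req/s: no online neighbours, lost.
No further crashes.

2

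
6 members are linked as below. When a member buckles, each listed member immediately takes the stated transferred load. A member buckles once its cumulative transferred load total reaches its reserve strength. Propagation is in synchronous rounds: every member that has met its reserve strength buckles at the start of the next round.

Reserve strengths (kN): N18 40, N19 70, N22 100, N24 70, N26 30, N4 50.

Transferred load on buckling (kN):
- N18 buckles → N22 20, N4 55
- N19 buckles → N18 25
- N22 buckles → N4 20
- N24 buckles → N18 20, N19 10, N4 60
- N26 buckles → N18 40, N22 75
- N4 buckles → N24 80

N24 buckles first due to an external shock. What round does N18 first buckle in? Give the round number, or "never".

never

Round 1 — N24 buckles (initial).
  N18: +20 → 20 < 40
  N19: +10 → 10 < 70
  N4: +60 → 60 ≥ 50
Round 2 — N4 buckles.
No further bucklings.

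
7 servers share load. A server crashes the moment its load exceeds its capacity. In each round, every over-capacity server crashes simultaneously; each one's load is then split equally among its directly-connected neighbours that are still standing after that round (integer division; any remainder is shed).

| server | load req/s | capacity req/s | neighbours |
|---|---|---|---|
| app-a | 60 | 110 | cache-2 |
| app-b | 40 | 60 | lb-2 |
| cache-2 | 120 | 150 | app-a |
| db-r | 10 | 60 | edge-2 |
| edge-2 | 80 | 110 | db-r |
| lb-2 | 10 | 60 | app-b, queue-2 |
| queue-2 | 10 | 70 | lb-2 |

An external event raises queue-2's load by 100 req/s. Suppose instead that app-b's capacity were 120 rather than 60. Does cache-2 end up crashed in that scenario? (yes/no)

no

With app-b's capacity at 120:
Round 1 — queue-2 at 110 > 70. queue-2 crashes.
  queue-2 sheds 110 req/s to lb-2: 110 each.
    lb-2: 10+110 = 120 > 60
Round 2 — lb-2 crashes.
  lb-2 sheds 120 req/s to app-b: 120 each.
    app-b: 40+120 = 160 > 120
Round 3 — app-b crashes.
  app-b sheds 160 req/s: no online neighbours, lost.
No further crashes.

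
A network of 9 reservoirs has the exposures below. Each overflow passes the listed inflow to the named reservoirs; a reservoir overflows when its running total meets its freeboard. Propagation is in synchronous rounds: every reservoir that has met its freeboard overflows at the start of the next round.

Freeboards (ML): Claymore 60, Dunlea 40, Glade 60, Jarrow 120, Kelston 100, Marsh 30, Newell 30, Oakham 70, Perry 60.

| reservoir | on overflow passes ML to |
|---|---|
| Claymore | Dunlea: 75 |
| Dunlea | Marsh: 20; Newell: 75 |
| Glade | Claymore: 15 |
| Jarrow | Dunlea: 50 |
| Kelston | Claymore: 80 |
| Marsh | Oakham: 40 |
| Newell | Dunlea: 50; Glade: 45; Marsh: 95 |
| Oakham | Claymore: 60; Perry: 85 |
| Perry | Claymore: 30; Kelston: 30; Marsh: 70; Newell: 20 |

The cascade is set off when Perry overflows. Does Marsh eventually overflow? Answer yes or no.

yes

Round 1 — Perry overflows (initial).
  Claymore: +30 → 30 < 60
  Kelston: +30 → 30 < 100
  Marsh: +70 → 70 ≥ 30
  Newell: +20 → 20 < 30
Round 2 — Marsh overflows.
  Oakham: +40 → 40 < 70
No further overflows.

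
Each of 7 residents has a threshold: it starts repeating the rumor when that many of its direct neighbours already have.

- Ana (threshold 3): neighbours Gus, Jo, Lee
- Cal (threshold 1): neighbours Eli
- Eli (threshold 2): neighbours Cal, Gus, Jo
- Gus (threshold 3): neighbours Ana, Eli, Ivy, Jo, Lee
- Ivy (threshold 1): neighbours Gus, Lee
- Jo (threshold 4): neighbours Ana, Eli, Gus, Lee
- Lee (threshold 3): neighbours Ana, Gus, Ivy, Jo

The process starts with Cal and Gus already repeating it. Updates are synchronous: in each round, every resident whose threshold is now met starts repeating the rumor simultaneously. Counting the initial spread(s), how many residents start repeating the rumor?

Round 1 — Cal, Gus start repeating the rumor (initial).
Round 2 — checking thresholds:
  Ana: 1 of 3 neighbours < 3, holds.
  Eli: 2 of 3 neighbours ≥ 2, starts repeating the rumor.
  Ivy: 1 of 2 neighbours ≥ 1, starts repeating the rumor.
  Jo: 1 of 4 neighbours < 4, holds.
  Lee: 1 of 4 neighbours < 3, holds.
Round 3 — no new spreads; cascade stops.

4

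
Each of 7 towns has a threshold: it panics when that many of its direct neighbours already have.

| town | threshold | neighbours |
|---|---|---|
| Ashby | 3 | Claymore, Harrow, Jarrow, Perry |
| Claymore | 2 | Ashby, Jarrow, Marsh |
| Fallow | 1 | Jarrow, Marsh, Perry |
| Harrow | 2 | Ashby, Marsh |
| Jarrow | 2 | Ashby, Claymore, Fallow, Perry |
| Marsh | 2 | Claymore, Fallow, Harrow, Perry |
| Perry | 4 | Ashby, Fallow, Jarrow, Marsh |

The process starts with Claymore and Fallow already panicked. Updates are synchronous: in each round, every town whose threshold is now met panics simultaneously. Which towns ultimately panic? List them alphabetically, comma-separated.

Claymore, Fallow, Jarrow, Marsh

Round 1 — Claymore, Fallow panic (initial).
Round 2 — checking thresholds:
  Ashby: 1 of 4 neighbours < 3, holds.
  Jarrow: 2 of 4 neighbours ≥ 2, panics.
  Marsh: 2 of 4 neighbours ≥ 2, panics.
  Perry: 1 of 4 neighbours < 4, holds.
Round 3 — no new panics; cascade stops.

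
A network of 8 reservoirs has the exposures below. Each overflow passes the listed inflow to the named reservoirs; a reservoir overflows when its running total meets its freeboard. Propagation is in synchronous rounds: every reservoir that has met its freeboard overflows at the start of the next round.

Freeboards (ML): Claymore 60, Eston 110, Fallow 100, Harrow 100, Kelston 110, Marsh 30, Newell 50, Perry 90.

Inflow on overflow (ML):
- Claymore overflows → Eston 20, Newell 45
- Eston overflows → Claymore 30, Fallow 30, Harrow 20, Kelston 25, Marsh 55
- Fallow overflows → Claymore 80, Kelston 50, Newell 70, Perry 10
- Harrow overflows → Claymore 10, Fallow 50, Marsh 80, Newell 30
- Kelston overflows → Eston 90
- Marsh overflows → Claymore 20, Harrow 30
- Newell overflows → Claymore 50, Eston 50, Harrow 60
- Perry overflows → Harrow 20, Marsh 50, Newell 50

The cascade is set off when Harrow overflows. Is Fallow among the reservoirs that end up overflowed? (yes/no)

Round 1 — Harrow overflows (initial).
  Claymore: +10 → 10 < 60
  Fallow: +50 → 50 < 100
  Marsh: +80 → 80 ≥ 30
  Newell: +30 → 30 < 50
Round 2 — Marsh overflows.
  Claymore: +20 → 30 < 60
No further overflows.

no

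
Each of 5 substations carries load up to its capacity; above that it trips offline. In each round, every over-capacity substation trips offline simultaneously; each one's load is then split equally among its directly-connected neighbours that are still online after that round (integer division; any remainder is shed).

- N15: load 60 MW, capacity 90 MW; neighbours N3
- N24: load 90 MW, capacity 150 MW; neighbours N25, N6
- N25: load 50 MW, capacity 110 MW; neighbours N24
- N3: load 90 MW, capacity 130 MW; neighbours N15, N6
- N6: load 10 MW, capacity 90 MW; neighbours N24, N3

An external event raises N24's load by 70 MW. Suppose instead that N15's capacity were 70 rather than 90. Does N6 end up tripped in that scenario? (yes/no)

no

With N15's capacity at 70:
Round 1 — N24 at 160 > 150. N24 trips offline.
  N24 sheds 160 MW to N25, N6: 80 each.
    N25: 50+80 = 130 > 110
    N6: 10+80 = 90 ≤ 90
Round 2 — N25 trips offline.
  N25 sheds 130 MW: no online neighbours, lost.
No further trips.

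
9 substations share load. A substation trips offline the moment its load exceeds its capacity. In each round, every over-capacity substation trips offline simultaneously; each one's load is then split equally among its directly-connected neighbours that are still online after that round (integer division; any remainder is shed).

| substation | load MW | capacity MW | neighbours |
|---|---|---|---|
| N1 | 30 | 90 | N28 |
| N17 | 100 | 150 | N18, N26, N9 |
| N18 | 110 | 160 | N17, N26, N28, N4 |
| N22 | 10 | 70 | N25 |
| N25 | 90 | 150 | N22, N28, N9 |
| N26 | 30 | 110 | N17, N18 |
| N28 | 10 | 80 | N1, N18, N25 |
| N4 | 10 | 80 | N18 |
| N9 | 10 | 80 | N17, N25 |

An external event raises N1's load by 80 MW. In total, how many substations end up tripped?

8

Round 1 — N1 at 110 > 90. N1 trips offline.
  N1 sheds 110 MW to N28: 110 each.
    N28: 10+110 = 120 > 80
Round 2 — N28 trips offline.
  N28 sheds 120 MW to N18, N25: 60 each.
    N18: 110+60 = 170 > 160
    N25: 90+60 = 150 ≤ 150
Round 3 — N18 trips offline.
  N18 sheds 170 MW to N17, N26, N4: 56 each (2 lost).
    N17: 100+56 = 156 > 150
    N26: 30+56 = 86 ≤ 110
    N4: 10+56 = 66 ≤ 80
Round 4 — N17 trips offline.
  N17 sheds 156 MW to N26, N9: 78 each.
    N26: 86+78 = 164 > 110
    N9: 10+78 = 88 > 80
Round 5 — N26, N9 trip offline.
  N26 sheds 164 MW: no online neighbours, lost.
  N9 sheds 88 MW to N25: 88 each.
    N25: 150+88 = 238 > 150
Round 6 — N25 trips offline.
  N25 sheds 238 MW to N22: 238 each.
    N22: 10+238 = 248 > 70
Round 7 — N22 trips offline.
  N22 sheds 248 MW: no online neighbours, lost.
No further trips.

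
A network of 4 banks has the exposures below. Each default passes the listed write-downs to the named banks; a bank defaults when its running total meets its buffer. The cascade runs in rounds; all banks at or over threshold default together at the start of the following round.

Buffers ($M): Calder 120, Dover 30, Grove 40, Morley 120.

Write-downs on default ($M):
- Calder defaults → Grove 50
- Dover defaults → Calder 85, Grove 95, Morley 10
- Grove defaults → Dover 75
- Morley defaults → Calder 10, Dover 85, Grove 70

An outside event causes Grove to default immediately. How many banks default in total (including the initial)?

2

Round 1 — Grove defaults (initial).
  Dover: +75 → 75 ≥ 30
Round 2 — Dover defaults.
  Calder: +85 → 85 < 120
  Morley: +10 → 10 < 120
No further defaults.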